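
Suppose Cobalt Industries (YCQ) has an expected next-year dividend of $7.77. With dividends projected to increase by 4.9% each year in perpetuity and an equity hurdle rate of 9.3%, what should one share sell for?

Gordon growth model: P₀ = D₁/(r − g), with D₁ = 7.77 given directly.
P₀ = 7.7700 / (0.093 − 0.049) = 7.7700 / 0.044 = 176.5909

$176.59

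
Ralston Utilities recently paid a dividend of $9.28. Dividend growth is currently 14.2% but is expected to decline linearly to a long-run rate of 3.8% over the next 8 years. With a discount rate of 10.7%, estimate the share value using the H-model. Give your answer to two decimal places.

H-model: P₀ = D₀[(1+g_L) + H(g_S−g_L)]/(r−g_L), with H = 8/2 = 4.
P₀ = 9.28 × [(1+0.038) + 4×(0.142−0.038)] / (0.107−0.038)
   = 9.28 × 1.4540 / 0.069 = 195.5525

$195.55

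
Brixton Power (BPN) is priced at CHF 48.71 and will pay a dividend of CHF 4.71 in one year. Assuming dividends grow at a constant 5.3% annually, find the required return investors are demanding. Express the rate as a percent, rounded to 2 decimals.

14.97%

Rearranging the constant-growth DDM: r = D₁/P₀ + g.
r = 4.7100 / 48.71 + 0.053 = 0.09669 + 0.053 = 0.14969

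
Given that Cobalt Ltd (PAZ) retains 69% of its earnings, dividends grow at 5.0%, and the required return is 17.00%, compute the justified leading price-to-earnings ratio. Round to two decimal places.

2.58

Payout ratio b = 1 − 0.69 = 0.31.
Justified leading P/E = b/(r−g) = 0.31/(0.17−0.05) = 2.5833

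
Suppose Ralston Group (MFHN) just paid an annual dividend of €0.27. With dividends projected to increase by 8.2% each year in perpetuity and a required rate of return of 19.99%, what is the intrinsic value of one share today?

Gordon growth model: P₀ = D₁/(r − g). D₁ = 0.27 × (1 + 0.082) = 0.2921.
P₀ = 0.2921 / (0.1999 − 0.082) = 0.2921 / 0.1179 = 2.4779

€2.48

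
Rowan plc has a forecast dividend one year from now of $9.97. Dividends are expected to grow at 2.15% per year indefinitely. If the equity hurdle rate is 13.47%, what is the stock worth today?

$88.07

Gordon growth model: P₀ = D₁/(r − g), with D₁ = 9.97 given directly.
P₀ = 9.9700 / (0.1347 − 0.0215) = 9.9700 / 0.1132 = 88.0742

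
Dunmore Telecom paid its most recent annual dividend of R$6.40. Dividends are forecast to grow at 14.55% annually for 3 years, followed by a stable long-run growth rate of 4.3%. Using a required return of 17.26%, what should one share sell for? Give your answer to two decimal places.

R$66.34

Two-stage DDM. Project D₁…D_3 at 0.1455, terminal growth 0.043, discount at r = 0.1726.
D_1 = 7.3312
D_2 = 8.3979
D_3 = 9.6198
Terminal value at t=3: TV = D_4/(r−g) = 10.0334/(0.1726−0.043) = 77.4185
P₀ = 7.3312/(1+0.1726)^1 + 8.3979/(1+0.1726)^2 + 9.6198/(1+0.1726)^3 + 77.4185/(1+0.1726)^3 = 66.3431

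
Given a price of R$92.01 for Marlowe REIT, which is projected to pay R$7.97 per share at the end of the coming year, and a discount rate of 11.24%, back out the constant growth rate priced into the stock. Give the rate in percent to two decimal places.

From P₀ = D₁/(r − g), the implied growth is g = r − D₁/P₀.
g = 0.1124 − 7.97/92.01 = 0.1124 − 0.08662 = 0.02578

2.58%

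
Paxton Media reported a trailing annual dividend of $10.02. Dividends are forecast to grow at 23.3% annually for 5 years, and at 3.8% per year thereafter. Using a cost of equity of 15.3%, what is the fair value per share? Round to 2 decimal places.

Two-stage DDM. Project D₁…D_5 at 0.233, terminal growth 0.038, discount at r = 0.153.
D_1 = 12.3547
D_2 = 15.2333
D_3 = 18.7827
D_4 = 23.1590
D_5 = 28.5551
Terminal value at t=5: TV = D_6/(r−g) = 29.6402/(0.153−0.038) = 257.7405
P₀ = 12.3547/(1+0.153)^1 + 15.2333/(1+0.153)^2 + 18.7827/(1+0.153)^3 + 23.1590/(1+0.153)^4 + 28.5551/(1+0.153)^5 + 257.7405/(1+0.153)^5 = 188.0290

$188.03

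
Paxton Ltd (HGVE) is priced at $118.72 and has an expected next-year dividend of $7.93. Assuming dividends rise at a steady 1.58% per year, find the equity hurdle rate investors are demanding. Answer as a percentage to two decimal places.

Rearranging the constant-growth DDM: r = D₁/P₀ + g.
r = 7.9300 / 118.72 + 0.0158 = 0.06680 + 0.0158 = 0.08260

8.26%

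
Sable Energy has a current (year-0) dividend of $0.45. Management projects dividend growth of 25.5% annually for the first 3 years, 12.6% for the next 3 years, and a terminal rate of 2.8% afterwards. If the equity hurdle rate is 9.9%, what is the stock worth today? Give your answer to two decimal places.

Three-stage DDM. Project D₁…D_6; terminal Gordon value at t=6 with g = 0.028; discount at r = 0.099.
D_1 = 0.5647
D_2 = 0.7088
D_3 = 0.8895
D_4 = 1.0016
D_5 = 1.1278
D_6 = 1.2699
TV_6 = 1.3054/(0.099−0.028) = 18.3863
P₀ = Σ Dₜ/(1+r)ᵗ + TV_6/(1+r)^6 = 14.3169

$14.32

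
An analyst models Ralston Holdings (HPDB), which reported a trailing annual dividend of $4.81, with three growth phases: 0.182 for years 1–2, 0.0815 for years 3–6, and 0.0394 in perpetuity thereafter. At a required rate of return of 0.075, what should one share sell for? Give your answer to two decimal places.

Three-stage DDM. Project D₁…D_6; terminal Gordon value at t=6 with g = 0.0394; discount at r = 0.075.
D_1 = 5.6854
D_2 = 6.7202
D_3 = 7.2679
D_4 = 7.8602
D_5 = 8.5008
D_6 = 9.1936
TV_6 = 9.5558/(0.075−0.0394) = 268.4225
P₀ = Σ Dₜ/(1+r)ᵗ + TV_6/(1+r)^6 = 208.6458

$208.65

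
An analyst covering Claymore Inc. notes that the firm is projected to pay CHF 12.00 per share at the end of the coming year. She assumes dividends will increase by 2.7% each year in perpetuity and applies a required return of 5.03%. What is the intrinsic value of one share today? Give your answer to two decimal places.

CHF 515.02

Gordon growth model: P₀ = D₁/(r − g), with D₁ = 12.00 given directly.
P₀ = 12.0000 / (0.0503 − 0.027) = 12.0000 / 0.0233 = 515.0215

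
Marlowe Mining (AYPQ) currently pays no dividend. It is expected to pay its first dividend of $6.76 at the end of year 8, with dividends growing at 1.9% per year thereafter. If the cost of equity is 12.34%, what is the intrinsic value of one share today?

Deferred-dividend DDM. At t=7 the remaining stream is a growing perpetuity with first payment D_8 = 6.76.
V_7 = D_8/(r−g) = 6.76/(0.1234−0.019) = 64.7510
P₀ = V_7/(1+r)^7 = 64.7510/(1+0.1234)^7 = 28.6751

$28.68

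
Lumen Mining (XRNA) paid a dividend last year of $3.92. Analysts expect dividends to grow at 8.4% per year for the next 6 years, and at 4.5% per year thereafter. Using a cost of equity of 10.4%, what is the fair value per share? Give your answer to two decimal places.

Two-stage DDM. Project D₁…D_6 at 0.084, terminal growth 0.045, discount at r = 0.104.
D_1 = 4.2493
D_2 = 4.6062
D_3 = 4.9931
D_4 = 5.4126
D_5 = 5.8672
D_6 = 6.3601
Terminal value at t=6: TV = D_7/(r−g) = 6.6463/(0.104−0.045) = 112.6487
P₀ = 4.2493/(1+0.104)^1 + 4.6062/(1+0.104)^2 + 4.9931/(1+0.104)^3 + 5.4126/(1+0.104)^4 + 5.8672/(1+0.104)^5 + 6.3601/(1+0.104)^6 + 112.6487/(1+0.104)^6 = 84.2903

$84.29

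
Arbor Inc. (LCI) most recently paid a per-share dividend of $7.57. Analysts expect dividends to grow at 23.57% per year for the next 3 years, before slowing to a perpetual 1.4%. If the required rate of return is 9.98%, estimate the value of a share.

$155.69

Two-stage DDM. Project D₁…D_3 at 0.2357, terminal growth 0.014, discount at r = 0.0998.
D_1 = 9.3542
D_2 = 11.5590
D_3 = 14.2835
Terminal value at t=3: TV = D_4/(r−g) = 14.4835/(0.0998−0.014) = 168.8051
P₀ = 9.3542/(1+0.0998)^1 + 11.5590/(1+0.0998)^2 + 14.2835/(1+0.0998)^3 + 168.8051/(1+0.0998)^3 = 155.6941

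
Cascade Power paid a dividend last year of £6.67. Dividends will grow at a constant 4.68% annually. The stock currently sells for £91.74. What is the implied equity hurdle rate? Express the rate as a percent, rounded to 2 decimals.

12.29%

Rearranging the constant-growth DDM: r = D₁/P₀ + g.
D₁ = 6.67 × (1 + 0.0468) = 6.9822.
r = 6.9822 / 91.74 + 0.0468 = 0.07611 + 0.0468 = 0.12291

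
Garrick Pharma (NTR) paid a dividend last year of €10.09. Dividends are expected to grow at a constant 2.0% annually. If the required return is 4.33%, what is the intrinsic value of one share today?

€441.71

Gordon growth model: P₀ = D₁/(r − g). D₁ = 10.09 × (1 + 0.02) = 10.2918.
P₀ = 10.2918 / (0.0433 − 0.02) = 10.2918 / 0.0233 = 441.7082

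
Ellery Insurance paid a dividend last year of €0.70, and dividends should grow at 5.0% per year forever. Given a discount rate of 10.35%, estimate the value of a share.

Gordon growth model: P₀ = D₁/(r − g). D₁ = 0.70 × (1 + 0.05) = 0.7350.
P₀ = 0.7350 / (0.1035 − 0.05) = 0.7350 / 0.0535 = 13.7383

€13.74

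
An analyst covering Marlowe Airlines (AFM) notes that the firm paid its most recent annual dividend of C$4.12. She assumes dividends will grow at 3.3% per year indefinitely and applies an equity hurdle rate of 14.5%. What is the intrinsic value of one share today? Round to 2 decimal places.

Gordon growth model: P₀ = D₁/(r − g). D₁ = 4.12 × (1 + 0.033) = 4.2560.
P₀ = 4.2560 / (0.145 − 0.033) = 4.2560 / 0.112 = 37.9996

C$38.00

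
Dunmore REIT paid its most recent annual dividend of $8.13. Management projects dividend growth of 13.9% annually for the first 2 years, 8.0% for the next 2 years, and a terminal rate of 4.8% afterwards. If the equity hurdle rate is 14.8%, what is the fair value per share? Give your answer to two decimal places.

$104.91

Three-stage DDM. Project D₁…D_4; terminal Gordon value at t=4 with g = 0.048; discount at r = 0.148.
D_1 = 9.2601
D_2 = 10.5472
D_3 = 11.3910
D_4 = 12.3023
TV_4 = 12.8928/(0.148−0.048) = 128.9279
P₀ = Σ Dₜ/(1+r)ᵗ + TV_4/(1+r)^4 = 104.9112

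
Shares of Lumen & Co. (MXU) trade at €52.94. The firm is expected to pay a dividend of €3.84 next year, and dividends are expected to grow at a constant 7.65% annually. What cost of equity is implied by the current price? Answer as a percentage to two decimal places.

Rearranging the constant-growth DDM: r = D₁/P₀ + g.
r = 3.8400 / 52.94 + 0.0765 = 0.07253 + 0.0765 = 0.14903

14.90%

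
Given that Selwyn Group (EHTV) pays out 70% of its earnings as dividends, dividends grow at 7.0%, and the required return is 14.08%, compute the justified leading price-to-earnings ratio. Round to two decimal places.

Justified leading P/E = b/(r−g) = 0.70/(0.1408−0.07) = 9.8870

9.89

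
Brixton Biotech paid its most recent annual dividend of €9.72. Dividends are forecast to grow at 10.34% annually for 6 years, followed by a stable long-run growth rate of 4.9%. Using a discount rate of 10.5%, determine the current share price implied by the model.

Two-stage DDM. Project D₁…D_6 at 0.1034, terminal growth 0.049, discount at r = 0.105.
D_1 = 10.7250
D_2 = 11.8340
D_3 = 13.0577
D_4 = 14.4078
D_5 = 15.8976
D_6 = 17.5414
Terminal value at t=6: TV = D_7/(r−g) = 18.4009/(0.105−0.049) = 328.5879
P₀ = 10.7250/(1+0.105)^1 + 11.8340/(1+0.105)^2 + 13.0577/(1+0.105)^3 + 14.4078/(1+0.105)^4 + 15.8976/(1+0.105)^5 + 17.5414/(1+0.105)^6 + 328.5879/(1+0.105)^6 = 238.5255

€238.53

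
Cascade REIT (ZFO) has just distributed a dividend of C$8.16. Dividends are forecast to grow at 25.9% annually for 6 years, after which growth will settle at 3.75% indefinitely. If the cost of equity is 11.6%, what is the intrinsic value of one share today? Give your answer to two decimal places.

Two-stage DDM. Project D₁…D_6 at 0.259, terminal growth 0.0375, discount at r = 0.116.
D_1 = 10.2734
D_2 = 12.9343
D_3 = 16.2842
D_4 = 20.5019
D_5 = 25.8118
D_6 = 32.4971
Terminal value at t=6: TV = D_7/(r−g) = 33.7157/(0.116−0.0375) = 429.4998
P₀ = 10.2734/(1+0.116)^1 + 12.9343/(1+0.116)^2 + 16.2842/(1+0.116)^3 + 20.5019/(1+0.116)^4 + 25.8118/(1+0.116)^5 + 32.4971/(1+0.116)^6 + 429.4998/(1+0.116)^6 = 298.5754

C$298.58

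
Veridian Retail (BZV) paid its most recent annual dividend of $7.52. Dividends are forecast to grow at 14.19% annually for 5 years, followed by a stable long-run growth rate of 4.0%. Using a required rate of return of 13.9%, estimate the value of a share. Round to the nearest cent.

$117.90

Two-stage DDM. Project D₁…D_5 at 0.1419, terminal growth 0.04, discount at r = 0.139.
D_1 = 8.5871
D_2 = 9.8056
D_3 = 11.1970
D_4 = 12.7859
D_5 = 14.6002
Terminal value at t=5: TV = D_6/(r−g) = 15.1842/(0.139−0.04) = 153.3756
P₀ = 8.5871/(1+0.139)^1 + 9.8056/(1+0.139)^2 + 11.1970/(1+0.139)^3 + 12.7859/(1+0.139)^4 + 14.6002/(1+0.139)^5 + 153.3756/(1+0.139)^5 = 117.8970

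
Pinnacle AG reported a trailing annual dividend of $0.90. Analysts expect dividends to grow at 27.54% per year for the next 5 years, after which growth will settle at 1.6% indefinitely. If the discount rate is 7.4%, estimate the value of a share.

Two-stage DDM. Project D₁…D_5 at 0.2754, terminal growth 0.016, discount at r = 0.074.
D_1 = 1.1479
D_2 = 1.4640
D_3 = 1.8672
D_4 = 2.3814
D_5 = 3.0372
Terminal value at t=5: TV = D_6/(r−g) = 3.0858/(0.074−0.016) = 53.2035
P₀ = 1.1479/(1+0.074)^1 + 1.4640/(1+0.074)^2 + 1.8672/(1+0.074)^3 + 2.3814/(1+0.074)^4 + 3.0372/(1+0.074)^5 + 53.2035/(1+0.074)^5 = 44.9927

$44.99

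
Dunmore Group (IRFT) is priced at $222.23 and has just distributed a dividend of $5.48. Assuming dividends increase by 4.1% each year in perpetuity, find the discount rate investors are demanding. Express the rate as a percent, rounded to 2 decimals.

Rearranging the constant-growth DDM: r = D₁/P₀ + g.
D₁ = 5.48 × (1 + 0.041) = 5.7047.
r = 5.7047 / 222.23 + 0.041 = 0.02567 + 0.041 = 0.06667

6.67%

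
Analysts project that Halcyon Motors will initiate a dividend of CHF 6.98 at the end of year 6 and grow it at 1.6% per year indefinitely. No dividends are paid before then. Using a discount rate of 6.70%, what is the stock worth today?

Deferred-dividend DDM. At t=5 the remaining stream is a growing perpetuity with first payment D_6 = 6.98.
V_5 = D_6/(r−g) = 6.98/(0.067−0.016) = 136.8627
P₀ = V_5/(1+r)^5 = 136.8627/(1+0.067)^5 = 98.9608

CHF 98.96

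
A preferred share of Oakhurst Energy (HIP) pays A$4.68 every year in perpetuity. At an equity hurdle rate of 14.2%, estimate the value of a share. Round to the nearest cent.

A$32.96

Zero-growth DDM (perpetuity): P₀ = D/r = 4.68 / 0.142 = 32.9577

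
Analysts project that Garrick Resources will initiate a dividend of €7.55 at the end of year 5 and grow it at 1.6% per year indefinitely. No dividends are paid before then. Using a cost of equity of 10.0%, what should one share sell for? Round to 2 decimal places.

€61.39

Deferred-dividend DDM. At t=4 the remaining stream is a growing perpetuity with first payment D_5 = 7.55.
V_4 = D_5/(r−g) = 7.55/(0.1−0.016) = 89.8810
P₀ = V_4/(1+r)^4 = 89.8810/(1+0.1)^4 = 61.3899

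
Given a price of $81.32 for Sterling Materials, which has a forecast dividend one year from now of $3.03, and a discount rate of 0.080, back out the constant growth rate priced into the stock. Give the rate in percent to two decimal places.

From P₀ = D₁/(r − g), the implied growth is g = r − D₁/P₀.
g = 0.08 − 3.03/81.32 = 0.08 − 0.03726 = 0.04274

4.27%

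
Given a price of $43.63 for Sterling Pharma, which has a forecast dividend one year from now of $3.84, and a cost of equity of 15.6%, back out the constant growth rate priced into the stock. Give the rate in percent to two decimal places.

6.80%

From P₀ = D₁/(r − g), the implied growth is g = r − D₁/P₀.
g = 0.156 − 3.84/43.63 = 0.156 − 0.08801 = 0.06799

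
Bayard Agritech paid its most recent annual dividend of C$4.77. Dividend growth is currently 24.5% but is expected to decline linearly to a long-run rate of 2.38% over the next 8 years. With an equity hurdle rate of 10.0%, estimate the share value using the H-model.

H-model: P₀ = D₀[(1+g_L) + H(g_S−g_L)]/(r−g_L), with H = 8/2 = 4.
P₀ = 4.77 × [(1+0.0238) + 4×(0.245−0.0238)] / (0.1−0.0238)
   = 4.77 × 1.9086 / 0.0762 = 119.4754

C$119.48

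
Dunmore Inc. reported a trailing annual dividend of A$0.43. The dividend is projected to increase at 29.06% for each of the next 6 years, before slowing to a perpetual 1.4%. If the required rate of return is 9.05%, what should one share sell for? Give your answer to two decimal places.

Two-stage DDM. Project D₁…D_6 at 0.2906, terminal growth 0.014, discount at r = 0.0905.
D_1 = 0.5550
D_2 = 0.7162
D_3 = 0.9244
D_4 = 1.1930
D_5 = 1.5397
D_6 = 1.9871
Terminal value at t=6: TV = D_7/(r−g) = 2.0149/(0.0905−0.014) = 26.3387
P₀ = 0.5550/(1+0.0905)^1 + 0.7162/(1+0.0905)^2 + 0.9244/(1+0.0905)^3 + 1.1930/(1+0.0905)^4 + 1.5397/(1+0.0905)^5 + 1.9871/(1+0.0905)^6 + 26.3387/(1+0.0905)^6 = 20.5093

A$20.51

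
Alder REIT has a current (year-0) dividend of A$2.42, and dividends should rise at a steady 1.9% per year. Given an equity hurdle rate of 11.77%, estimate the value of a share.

A$24.98

Gordon growth model: P₀ = D₁/(r − g). D₁ = 2.42 × (1 + 0.019) = 2.4660.
P₀ = 2.4660 / (0.1177 − 0.019) = 2.4660 / 0.0987 = 24.9846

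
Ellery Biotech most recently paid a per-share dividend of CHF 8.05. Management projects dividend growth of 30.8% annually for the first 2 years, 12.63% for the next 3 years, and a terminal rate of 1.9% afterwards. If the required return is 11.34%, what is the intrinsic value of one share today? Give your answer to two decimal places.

Three-stage DDM. Project D₁…D_5; terminal Gordon value at t=5 with g = 0.019; discount at r = 0.1134.
D_1 = 10.5294
D_2 = 13.7725
D_3 = 15.5119
D_4 = 17.4711
D_5 = 19.6777
TV_5 = 20.0515/(0.1134−0.019) = 212.4104
P₀ = Σ Dₜ/(1+r)ᵗ + TV_5/(1+r)^5 = 178.8170

CHF 178.82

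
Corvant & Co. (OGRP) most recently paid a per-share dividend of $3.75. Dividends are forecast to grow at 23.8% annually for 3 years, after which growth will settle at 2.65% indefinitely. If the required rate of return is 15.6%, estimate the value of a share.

$49.43

Two-stage DDM. Project D₁…D_3 at 0.238, terminal growth 0.0265, discount at r = 0.156.
D_1 = 4.6425
D_2 = 5.7474
D_3 = 7.1153
Terminal value at t=3: TV = D_4/(r−g) = 7.3039/(0.156−0.0265) = 56.4004
P₀ = 4.6425/(1+0.156)^1 + 5.7474/(1+0.156)^2 + 7.1153/(1+0.156)^3 + 56.4004/(1+0.156)^3 = 49.4326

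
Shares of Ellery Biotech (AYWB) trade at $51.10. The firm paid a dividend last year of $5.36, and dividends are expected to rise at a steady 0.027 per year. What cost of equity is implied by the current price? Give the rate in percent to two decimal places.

Rearranging the constant-growth DDM: r = D₁/P₀ + g.
D₁ = 5.36 × (1 + 0.027) = 5.5047.
r = 5.5047 / 51.10 + 0.027 = 0.10772 + 0.027 = 0.13472

13.47%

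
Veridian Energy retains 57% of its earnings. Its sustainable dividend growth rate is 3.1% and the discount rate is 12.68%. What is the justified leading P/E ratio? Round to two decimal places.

4.49

Payout ratio b = 1 − 0.57 = 0.43.
Justified leading P/E = b/(r−g) = 0.43/(0.1268−0.031) = 4.4885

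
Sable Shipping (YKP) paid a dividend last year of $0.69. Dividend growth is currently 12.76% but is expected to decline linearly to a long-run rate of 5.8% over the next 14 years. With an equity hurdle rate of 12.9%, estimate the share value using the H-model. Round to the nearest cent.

$15.02

H-model: P₀ = D₀[(1+g_L) + H(g_S−g_L)]/(r−g_L), with H = 14/2 = 7.
P₀ = 0.69 × [(1+0.058) + 7×(0.1276−0.058)] / (0.129−0.058)
   = 0.69 × 1.5452 / 0.071 = 15.0167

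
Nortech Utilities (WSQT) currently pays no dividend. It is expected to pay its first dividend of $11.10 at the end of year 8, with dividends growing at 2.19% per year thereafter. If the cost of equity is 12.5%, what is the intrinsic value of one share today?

Deferred-dividend DDM. At t=7 the remaining stream is a growing perpetuity with first payment D_8 = 11.10.
V_7 = D_8/(r−g) = 11.10/(0.125−0.0219) = 107.6625
P₀ = V_7/(1+r)^7 = 107.6625/(1+0.125)^7 = 47.2059

$47.21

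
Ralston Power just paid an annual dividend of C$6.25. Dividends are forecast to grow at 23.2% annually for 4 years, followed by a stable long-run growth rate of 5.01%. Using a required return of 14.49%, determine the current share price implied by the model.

Two-stage DDM. Project D₁…D_4 at 0.232, terminal growth 0.0501, discount at r = 0.1449.
D_1 = 7.7000
D_2 = 9.4864
D_3 = 11.6872
D_4 = 14.3987
Terminal value at t=4: TV = D_5/(r−g) = 15.1201/(0.1449−0.0501) = 159.4943
P₀ = 7.7000/(1+0.1449)^1 + 9.4864/(1+0.1449)^2 + 11.6872/(1+0.1449)^3 + 14.3987/(1+0.1449)^4 + 159.4943/(1+0.1449)^4 = 122.9576

C$122.96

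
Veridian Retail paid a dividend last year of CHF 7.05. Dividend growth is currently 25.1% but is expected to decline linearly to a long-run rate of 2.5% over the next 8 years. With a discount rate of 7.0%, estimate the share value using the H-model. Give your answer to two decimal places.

CHF 302.21

H-model: P₀ = D₀[(1+g_L) + H(g_S−g_L)]/(r−g_L), with H = 8/2 = 4.
P₀ = 7.05 × [(1+0.025) + 4×(0.251−0.025)] / (0.07−0.025)
   = 7.05 × 1.9290 / 0.045 = 302.2100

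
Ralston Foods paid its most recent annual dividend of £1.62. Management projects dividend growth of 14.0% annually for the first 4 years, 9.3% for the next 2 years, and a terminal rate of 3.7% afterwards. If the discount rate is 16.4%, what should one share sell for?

£19.60

Three-stage DDM. Project D₁…D_6; terminal Gordon value at t=6 with g = 0.037; discount at r = 0.164.
D_1 = 1.8468
D_2 = 2.1054
D_3 = 2.4001
D_4 = 2.7361
D_5 = 2.9906
D_6 = 3.2687
TV_6 = 3.3896/(0.164−0.037) = 26.6901
P₀ = Σ Dₜ/(1+r)ᵗ + TV_6/(1+r)^6 = 19.5973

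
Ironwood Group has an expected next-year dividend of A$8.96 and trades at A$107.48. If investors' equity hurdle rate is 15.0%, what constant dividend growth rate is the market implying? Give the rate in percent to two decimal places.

6.66%

From P₀ = D₁/(r − g), the implied growth is g = r − D₁/P₀.
g = 0.15 − 8.96/107.48 = 0.15 − 0.08336 = 0.06664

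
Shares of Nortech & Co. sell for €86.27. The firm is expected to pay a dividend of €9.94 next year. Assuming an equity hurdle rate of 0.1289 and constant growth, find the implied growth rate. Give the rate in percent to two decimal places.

1.37%

From P₀ = D₁/(r − g), the implied growth is g = r − D₁/P₀.
g = 0.1289 − 9.94/86.27 = 0.1289 − 0.11522 = 0.01368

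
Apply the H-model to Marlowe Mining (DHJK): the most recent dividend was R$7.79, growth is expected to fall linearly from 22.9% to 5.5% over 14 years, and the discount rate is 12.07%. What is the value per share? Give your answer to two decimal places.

R$269.51

H-model: P₀ = D₀[(1+g_L) + H(g_S−g_L)]/(r−g_L), with H = 14/2 = 7.
P₀ = 7.79 × [(1+0.055) + 7×(0.229−0.055)] / (0.1207−0.055)
   = 7.79 × 2.2730 / 0.0657 = 269.5079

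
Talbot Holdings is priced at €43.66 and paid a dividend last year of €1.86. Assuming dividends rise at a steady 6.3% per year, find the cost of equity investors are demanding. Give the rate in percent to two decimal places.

Rearranging the constant-growth DDM: r = D₁/P₀ + g.
D₁ = 1.86 × (1 + 0.063) = 1.9772.
r = 1.9772 / 43.66 + 0.063 = 0.04529 + 0.063 = 0.10829

10.83%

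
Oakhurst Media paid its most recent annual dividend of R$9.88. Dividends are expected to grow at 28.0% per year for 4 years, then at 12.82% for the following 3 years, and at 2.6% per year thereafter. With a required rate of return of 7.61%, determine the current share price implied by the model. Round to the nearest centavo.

Three-stage DDM. Project D₁…D_7; terminal Gordon value at t=7 with g = 0.026; discount at r = 0.0761.
D_1 = 12.6464
D_2 = 16.1874
D_3 = 20.7199
D_4 = 26.5214
D_5 = 29.9215
D_6 = 33.7574
D_7 = 38.0851
TV_7 = 39.0753/(0.0761−0.026) = 779.9464
P₀ = Σ Dₜ/(1+r)ᵗ + TV_7/(1+r)^7 = 594.1672

R$594.17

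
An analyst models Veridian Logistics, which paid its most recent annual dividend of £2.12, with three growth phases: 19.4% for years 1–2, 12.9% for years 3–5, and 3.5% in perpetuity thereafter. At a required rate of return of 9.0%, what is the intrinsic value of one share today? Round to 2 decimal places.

Three-stage DDM. Project D₁…D_5; terminal Gordon value at t=5 with g = 0.035; discount at r = 0.09.
D_1 = 2.5313
D_2 = 3.0223
D_3 = 3.4122
D_4 = 3.8524
D_5 = 4.3494
TV_5 = 4.5016/(0.09−0.035) = 81.8472
P₀ = Σ Dₜ/(1+r)ᵗ + TV_5/(1+r)^5 = 66.2520

£66.25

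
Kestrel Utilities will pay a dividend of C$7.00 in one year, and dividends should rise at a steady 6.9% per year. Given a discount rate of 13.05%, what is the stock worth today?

C$113.82

Gordon growth model: P₀ = D₁/(r − g), with D₁ = 7.00 given directly.
P₀ = 7.0000 / (0.1305 − 0.069) = 7.0000 / 0.0615 = 113.8211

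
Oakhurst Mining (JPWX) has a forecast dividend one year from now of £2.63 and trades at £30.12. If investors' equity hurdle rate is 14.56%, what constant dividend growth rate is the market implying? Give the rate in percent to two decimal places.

5.83%

From P₀ = D₁/(r − g), the implied growth is g = r − D₁/P₀.
g = 0.1456 − 2.63/30.12 = 0.1456 − 0.08732 = 0.05828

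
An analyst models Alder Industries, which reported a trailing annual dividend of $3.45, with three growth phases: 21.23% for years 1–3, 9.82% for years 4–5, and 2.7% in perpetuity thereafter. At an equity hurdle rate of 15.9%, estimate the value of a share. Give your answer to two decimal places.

$46.20

Three-stage DDM. Project D₁…D_5; terminal Gordon value at t=5 with g = 0.027; discount at r = 0.159.
D_1 = 4.1824
D_2 = 5.0704
D_3 = 6.1468
D_4 = 6.7504
D_5 = 7.4133
TV_5 = 7.6135/(0.159−0.027) = 57.6778
P₀ = Σ Dₜ/(1+r)ᵗ + TV_5/(1+r)^5 = 46.1972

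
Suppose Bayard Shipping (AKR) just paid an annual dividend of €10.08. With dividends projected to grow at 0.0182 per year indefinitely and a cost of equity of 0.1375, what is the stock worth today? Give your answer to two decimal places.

Gordon growth model: P₀ = D₁/(r − g). D₁ = 10.08 × (1 + 0.0182) = 10.2635.
P₀ = 10.2635 / (0.1375 − 0.0182) = 10.2635 / 0.1193 = 86.0306

€86.03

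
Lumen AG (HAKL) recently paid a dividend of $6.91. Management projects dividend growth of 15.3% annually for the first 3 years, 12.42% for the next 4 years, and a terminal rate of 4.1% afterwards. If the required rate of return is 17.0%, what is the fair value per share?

$89.58

Three-stage DDM. Project D₁…D_7; terminal Gordon value at t=7 with g = 0.041; discount at r = 0.17.
D_1 = 7.9672
D_2 = 9.1862
D_3 = 10.5917
D_4 = 11.9072
D_5 = 13.3861
D_6 = 15.0486
D_7 = 16.9177
TV_7 = 17.6113/(0.17−0.041) = 136.5216
P₀ = Σ Dₜ/(1+r)ᵗ + TV_7/(1+r)^7 = 89.5850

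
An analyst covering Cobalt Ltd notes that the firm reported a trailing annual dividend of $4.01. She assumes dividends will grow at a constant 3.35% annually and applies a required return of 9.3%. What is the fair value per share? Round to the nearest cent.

$69.65

Gordon growth model: P₀ = D₁/(r − g). D₁ = 4.01 × (1 + 0.0335) = 4.1443.
P₀ = 4.1443 / (0.093 − 0.0335) = 4.1443 / 0.0595 = 69.6527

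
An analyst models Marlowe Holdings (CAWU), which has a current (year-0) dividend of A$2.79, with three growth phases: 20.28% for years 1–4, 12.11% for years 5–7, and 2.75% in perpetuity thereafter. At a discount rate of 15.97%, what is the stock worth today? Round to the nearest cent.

Three-stage DDM. Project D₁…D_7; terminal Gordon value at t=7 with g = 0.0275; discount at r = 0.1597.
D_1 = 3.3558
D_2 = 4.0364
D_3 = 4.8549
D_4 = 5.8395
D_5 = 6.5467
D_6 = 7.3395
D_7 = 8.2283
TV_7 = 8.4546/(0.1597−0.0275) = 63.9531
P₀ = Σ Dₜ/(1+r)ᵗ + TV_7/(1+r)^7 = 43.9605

A$43.96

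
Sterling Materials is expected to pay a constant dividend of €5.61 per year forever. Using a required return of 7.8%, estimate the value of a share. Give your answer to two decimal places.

€71.92

Zero-growth DDM (perpetuity): P₀ = D/r = 5.61 / 0.078 = 71.9231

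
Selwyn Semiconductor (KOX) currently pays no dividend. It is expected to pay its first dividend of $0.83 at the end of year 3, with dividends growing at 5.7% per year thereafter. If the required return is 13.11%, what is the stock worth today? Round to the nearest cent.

Deferred-dividend DDM. At t=2 the remaining stream is a growing perpetuity with first payment D_3 = 0.83.
V_2 = D_3/(r−g) = 0.83/(0.1311−0.057) = 11.2011
P₀ = V_2/(1+r)^2 = 11.2011/(1+0.1311)^2 = 8.7550

$8.76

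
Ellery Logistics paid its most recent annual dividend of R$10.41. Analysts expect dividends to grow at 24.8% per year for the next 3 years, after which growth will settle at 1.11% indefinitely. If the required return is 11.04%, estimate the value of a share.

R$190.12

Two-stage DDM. Project D₁…D_3 at 0.248, terminal growth 0.0111, discount at r = 0.1104.
D_1 = 12.9917
D_2 = 16.2136
D_3 = 20.2346
Terminal value at t=3: TV = D_4/(r−g) = 20.4592/(0.1104−0.0111) = 206.0342
P₀ = 12.9917/(1+0.1104)^1 + 16.2136/(1+0.1104)^2 + 20.2346/(1+0.1104)^3 + 206.0342/(1+0.1104)^3 = 190.1169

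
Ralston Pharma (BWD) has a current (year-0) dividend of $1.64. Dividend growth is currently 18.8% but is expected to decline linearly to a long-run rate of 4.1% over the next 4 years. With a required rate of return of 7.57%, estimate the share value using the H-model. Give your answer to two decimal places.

$63.10

H-model: P₀ = D₀[(1+g_L) + H(g_S−g_L)]/(r−g_L), with H = 4/2 = 2.
P₀ = 1.64 × [(1+0.041) + 2×(0.188−0.041)] / (0.0757−0.041)
   = 1.64 × 1.3350 / 0.0347 = 63.0951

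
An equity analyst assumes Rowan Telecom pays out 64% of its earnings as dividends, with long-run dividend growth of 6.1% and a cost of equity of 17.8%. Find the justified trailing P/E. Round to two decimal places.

5.80

Justified trailing P/E = b(1+g)/(r−g) = 0.64×(1+0.061)/(0.178−0.061) = 5.8038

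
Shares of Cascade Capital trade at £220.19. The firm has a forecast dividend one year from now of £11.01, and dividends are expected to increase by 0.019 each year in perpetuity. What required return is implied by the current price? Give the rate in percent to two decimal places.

Rearranging the constant-growth DDM: r = D₁/P₀ + g.
r = 11.0100 / 220.19 + 0.019 = 0.05000 + 0.019 = 0.06900

6.90%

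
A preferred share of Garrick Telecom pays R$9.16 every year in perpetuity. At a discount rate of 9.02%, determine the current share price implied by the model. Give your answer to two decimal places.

Zero-growth DDM (perpetuity): P₀ = D/r = 9.16 / 0.0902 = 101.5521

R$101.55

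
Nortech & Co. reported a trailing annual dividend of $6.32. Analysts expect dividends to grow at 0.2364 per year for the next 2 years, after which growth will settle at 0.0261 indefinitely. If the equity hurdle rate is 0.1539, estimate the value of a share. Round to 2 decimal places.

Two-stage DDM. Project D₁…D_2 at 0.2364, terminal growth 0.0261, discount at r = 0.1539.
D_1 = 7.8140
D_2 = 9.6613
Terminal value at t=2: TV = D_3/(r−g) = 9.9134/(0.1539−0.0261) = 77.5700
P₀ = 7.8140/(1+0.1539)^1 + 9.6613/(1+0.1539)^2 + 77.5700/(1+0.1539)^2 = 72.2861

$72.29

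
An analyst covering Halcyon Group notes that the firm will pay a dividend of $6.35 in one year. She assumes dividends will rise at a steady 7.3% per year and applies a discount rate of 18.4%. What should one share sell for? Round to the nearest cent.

$57.21

Gordon growth model: P₀ = D₁/(r − g), with D₁ = 6.35 given directly.
P₀ = 6.3500 / (0.184 − 0.073) = 6.3500 / 0.111 = 57.2072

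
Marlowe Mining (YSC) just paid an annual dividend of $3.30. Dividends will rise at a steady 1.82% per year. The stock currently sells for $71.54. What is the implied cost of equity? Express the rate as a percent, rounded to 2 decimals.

6.52%

Rearranging the constant-growth DDM: r = D₁/P₀ + g.
D₁ = 3.30 × (1 + 0.0182) = 3.3601.
r = 3.3601 / 71.54 + 0.0182 = 0.04697 + 0.0182 = 0.06517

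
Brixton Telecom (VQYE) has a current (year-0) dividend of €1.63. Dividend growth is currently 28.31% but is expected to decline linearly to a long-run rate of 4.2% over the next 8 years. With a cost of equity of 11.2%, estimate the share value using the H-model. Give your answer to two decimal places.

H-model: P₀ = D₀[(1+g_L) + H(g_S−g_L)]/(r−g_L), with H = 8/2 = 4.
P₀ = 1.63 × [(1+0.042) + 4×(0.2831−0.042)] / (0.112−0.042)
   = 1.63 × 2.0064 / 0.07 = 46.7205

€46.72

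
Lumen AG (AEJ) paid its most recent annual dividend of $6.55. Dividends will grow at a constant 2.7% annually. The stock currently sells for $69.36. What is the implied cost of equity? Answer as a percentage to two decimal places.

Rearranging the constant-growth DDM: r = D₁/P₀ + g.
D₁ = 6.55 × (1 + 0.027) = 6.7268.
r = 6.7268 / 69.36 + 0.027 = 0.09698 + 0.027 = 0.12398

12.40%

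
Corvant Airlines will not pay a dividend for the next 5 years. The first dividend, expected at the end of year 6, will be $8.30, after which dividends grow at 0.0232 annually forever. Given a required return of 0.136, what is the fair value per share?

$38.89

Deferred-dividend DDM. At t=5 the remaining stream is a growing perpetuity with first payment D_6 = 8.30.
V_5 = D_6/(r−g) = 8.30/(0.136−0.0232) = 73.5816
P₀ = V_5/(1+r)^5 = 73.5816/(1+0.136)^5 = 38.8935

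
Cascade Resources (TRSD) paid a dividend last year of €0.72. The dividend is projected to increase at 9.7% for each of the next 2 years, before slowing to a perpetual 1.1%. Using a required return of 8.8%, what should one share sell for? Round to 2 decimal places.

€11.07

Two-stage DDM. Project D₁…D_2 at 0.097, terminal growth 0.011, discount at r = 0.088.
D_1 = 0.7898
D_2 = 0.8665
Terminal value at t=2: TV = D_3/(r−g) = 0.8760/(0.088−0.011) = 11.3764
P₀ = 0.7898/(1+0.088)^1 + 0.8665/(1+0.088)^2 + 11.3764/(1+0.088)^2 = 11.0685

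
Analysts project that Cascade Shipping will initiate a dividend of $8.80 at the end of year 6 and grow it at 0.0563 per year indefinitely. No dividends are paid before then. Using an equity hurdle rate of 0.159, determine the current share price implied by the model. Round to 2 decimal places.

$40.97

Deferred-dividend DDM. At t=5 the remaining stream is a growing perpetuity with first payment D_6 = 8.80.
V_5 = D_6/(r−g) = 8.80/(0.159−0.0563) = 85.6865
P₀ = V_5/(1+r)^5 = 85.6865/(1+0.159)^5 = 40.9727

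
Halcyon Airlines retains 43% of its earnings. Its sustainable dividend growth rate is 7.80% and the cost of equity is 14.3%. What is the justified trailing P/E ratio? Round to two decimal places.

Payout ratio b = 1 − 0.43 = 0.57.
Justified trailing P/E = b(1+g)/(r−g) = 0.57×(1+0.078)/(0.143−0.078) = 9.4532

9.45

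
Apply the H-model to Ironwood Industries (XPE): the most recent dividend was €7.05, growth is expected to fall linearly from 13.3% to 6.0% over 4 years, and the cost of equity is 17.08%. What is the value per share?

€76.74

H-model: P₀ = D₀[(1+g_L) + H(g_S−g_L)]/(r−g_L), with H = 4/2 = 2.
P₀ = 7.05 × [(1+0.06) + 2×(0.133−0.06)] / (0.1708−0.06)
   = 7.05 × 1.2060 / 0.1108 = 76.7356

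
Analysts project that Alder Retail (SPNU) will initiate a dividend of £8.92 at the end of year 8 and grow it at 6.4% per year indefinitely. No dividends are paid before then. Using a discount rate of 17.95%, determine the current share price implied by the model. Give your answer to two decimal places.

£24.32

Deferred-dividend DDM. At t=7 the remaining stream is a growing perpetuity with first payment D_8 = 8.92.
V_7 = D_8/(r−g) = 8.92/(0.1795−0.064) = 77.2294
P₀ = V_7/(1+r)^7 = 77.2294/(1+0.1795)^7 = 24.3163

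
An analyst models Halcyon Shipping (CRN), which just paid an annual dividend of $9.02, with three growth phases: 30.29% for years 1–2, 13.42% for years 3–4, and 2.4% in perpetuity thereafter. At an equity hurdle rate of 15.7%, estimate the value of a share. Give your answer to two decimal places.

$128.43

Three-stage DDM. Project D₁…D_4; terminal Gordon value at t=4 with g = 0.024; discount at r = 0.157.
D_1 = 11.7522
D_2 = 15.3119
D_3 = 17.3667
D_4 = 19.6974
TV_4 = 20.1701/(0.157−0.024) = 151.6549
P₀ = Σ Dₜ/(1+r)ᵗ + TV_4/(1+r)^4 = 128.4303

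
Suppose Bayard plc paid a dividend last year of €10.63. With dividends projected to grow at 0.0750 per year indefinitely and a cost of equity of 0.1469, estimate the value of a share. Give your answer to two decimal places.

€158.93

Gordon growth model: P₀ = D₁/(r − g). D₁ = 10.63 × (1 + 0.075) = 11.4273.
P₀ = 11.4273 / (0.1469 − 0.075) = 11.4273 / 0.0719 = 158.9325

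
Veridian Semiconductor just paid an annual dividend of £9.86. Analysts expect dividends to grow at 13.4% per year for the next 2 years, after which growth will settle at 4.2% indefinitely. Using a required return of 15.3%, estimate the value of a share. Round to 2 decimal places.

£108.77

Two-stage DDM. Project D₁…D_2 at 0.134, terminal growth 0.042, discount at r = 0.153.
D_1 = 11.1812
D_2 = 12.6795
Terminal value at t=2: TV = D_3/(r−g) = 13.2121/(0.153−0.042) = 119.0276
P₀ = 11.1812/(1+0.153)^1 + 12.6795/(1+0.153)^2 + 119.0276/(1+0.153)^2 = 108.7695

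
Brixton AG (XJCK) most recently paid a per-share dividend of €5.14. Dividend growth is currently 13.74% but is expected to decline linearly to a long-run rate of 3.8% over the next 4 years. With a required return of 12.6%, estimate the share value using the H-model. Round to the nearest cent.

H-model: P₀ = D₀[(1+g_L) + H(g_S−g_L)]/(r−g_L), with H = 4/2 = 2.
P₀ = 5.14 × [(1+0.038) + 2×(0.1374−0.038)] / (0.126−0.038)
   = 5.14 × 1.2368 / 0.088 = 72.2404

€72.24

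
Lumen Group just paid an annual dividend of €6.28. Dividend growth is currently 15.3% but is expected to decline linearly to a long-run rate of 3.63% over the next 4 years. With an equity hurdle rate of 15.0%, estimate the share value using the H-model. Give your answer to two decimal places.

H-model: P₀ = D₀[(1+g_L) + H(g_S−g_L)]/(r−g_L), with H = 4/2 = 2.
P₀ = 6.28 × [(1+0.0363) + 2×(0.153−0.0363)] / (0.15−0.0363)
   = 6.28 × 1.2697 / 0.1137 = 70.1294

€70.13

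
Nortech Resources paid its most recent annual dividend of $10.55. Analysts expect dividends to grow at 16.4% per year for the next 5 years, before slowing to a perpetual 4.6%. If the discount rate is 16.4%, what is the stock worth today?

Two-stage DDM. Project D₁…D_5 at 0.164, terminal growth 0.046, discount at r = 0.164.
D_1 = 12.2802
D_2 = 14.2942
D_3 = 16.6384
D_4 = 19.3671
D_5 = 22.5433
Terminal value at t=5: TV = D_6/(r−g) = 23.5803/(0.164−0.046) = 199.8329
P₀ = 12.2802/(1+0.164)^1 + 14.2942/(1+0.164)^2 + 16.6384/(1+0.164)^3 + 19.3671/(1+0.164)^4 + 22.5433/(1+0.164)^5 + 199.8329/(1+0.164)^5 = 146.2695

$146.27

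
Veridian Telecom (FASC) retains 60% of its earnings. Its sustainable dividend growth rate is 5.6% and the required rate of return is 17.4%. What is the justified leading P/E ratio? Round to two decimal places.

3.39

Payout ratio b = 1 − 0.60 = 0.40.
Justified leading P/E = b/(r−g) = 0.40/(0.174−0.056) = 3.3898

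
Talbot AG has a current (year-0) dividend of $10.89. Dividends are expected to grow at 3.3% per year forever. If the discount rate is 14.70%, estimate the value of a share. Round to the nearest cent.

$98.68

Gordon growth model: P₀ = D₁/(r − g). D₁ = 10.89 × (1 + 0.033) = 11.2494.
P₀ = 11.2494 / (0.147 − 0.033) = 11.2494 / 0.114 = 98.6787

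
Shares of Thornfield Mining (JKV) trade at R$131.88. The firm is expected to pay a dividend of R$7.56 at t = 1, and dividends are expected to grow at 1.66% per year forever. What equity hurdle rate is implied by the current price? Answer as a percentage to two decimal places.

Rearranging the constant-growth DDM: r = D₁/P₀ + g.
r = 7.5600 / 131.88 + 0.0166 = 0.05732 + 0.0166 = 0.07392

7.39%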